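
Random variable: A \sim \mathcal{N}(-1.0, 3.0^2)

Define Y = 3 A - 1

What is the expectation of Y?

For Y = 3A - 1:
E[Y] = 3 * E[A] - 1
E[A] = -1.0 = -1
E[Y] = 3 * (-1) - 1 = -4

-4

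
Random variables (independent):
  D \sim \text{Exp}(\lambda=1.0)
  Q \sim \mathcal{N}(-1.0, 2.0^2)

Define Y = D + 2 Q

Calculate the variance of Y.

For independent RVs: Var(aX + bY) = a²Var(X) + b²Var(Y)
Var(D) = 1
Var(Q) = 4
Var(Y) = 1²*1 + 2²*4
= 1*1 + 4*4 = 17

17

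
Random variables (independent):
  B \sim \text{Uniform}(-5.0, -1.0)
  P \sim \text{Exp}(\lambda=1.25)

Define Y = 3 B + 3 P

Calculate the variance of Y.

For independent RVs: Var(aX + bY) = a²Var(X) + b²Var(Y)
Var(B) = 1.3333333
Var(P) = 0.64
Var(Y) = 3²*1.3333333 + 3²*0.64
= 9*1.3333333 + 9*0.64 = 17.76

17.76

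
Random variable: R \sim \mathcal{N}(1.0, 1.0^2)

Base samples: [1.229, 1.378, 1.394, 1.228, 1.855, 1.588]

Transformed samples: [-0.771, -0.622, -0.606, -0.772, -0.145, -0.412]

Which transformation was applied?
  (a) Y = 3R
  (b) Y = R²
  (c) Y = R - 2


Checking option (c) Y = R - 2:
  R = 1.229 -> Y = -0.771 ✓
  R = 1.378 -> Y = -0.622 ✓
  R = 1.394 -> Y = -0.606 ✓
All samples match this transformation.

(c) R - 2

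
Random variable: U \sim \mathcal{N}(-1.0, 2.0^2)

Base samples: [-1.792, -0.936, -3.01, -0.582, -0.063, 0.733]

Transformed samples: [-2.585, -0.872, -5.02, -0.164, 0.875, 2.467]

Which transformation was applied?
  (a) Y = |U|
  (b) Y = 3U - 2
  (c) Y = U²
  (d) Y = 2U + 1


Checking option (d) Y = 2U + 1:
  U = -1.792 -> Y = -2.585 ✓
  U = -0.936 -> Y = -0.872 ✓
  U = -3.01 -> Y = -5.02 ✓
All samples match this transformation.

(d) 2U + 1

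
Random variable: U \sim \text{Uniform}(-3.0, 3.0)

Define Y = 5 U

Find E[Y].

For Y = 5U:
E[Y] = 5 * E[U]
E[U] = (-3 + 3)/2 = 0
E[Y] = 5 * 0 = 0

0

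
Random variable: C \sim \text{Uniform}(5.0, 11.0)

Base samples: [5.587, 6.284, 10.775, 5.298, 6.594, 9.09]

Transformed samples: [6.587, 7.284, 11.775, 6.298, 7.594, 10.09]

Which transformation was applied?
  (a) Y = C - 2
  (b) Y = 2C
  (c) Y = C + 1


Checking option (c) Y = C + 1:
  C = 5.587 -> Y = 6.587 ✓
  C = 6.284 -> Y = 7.284 ✓
  C = 10.775 -> Y = 11.775 ✓
All samples match this transformation.

(c) C + 1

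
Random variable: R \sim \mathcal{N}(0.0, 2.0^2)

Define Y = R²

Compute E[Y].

Using E[X²] = Var(X) + (E[X])²:
E[R] = 0
Var(R) = 2.0^2 = 4
E[R²] = 4 + 0² = 4 + 0 = 4

4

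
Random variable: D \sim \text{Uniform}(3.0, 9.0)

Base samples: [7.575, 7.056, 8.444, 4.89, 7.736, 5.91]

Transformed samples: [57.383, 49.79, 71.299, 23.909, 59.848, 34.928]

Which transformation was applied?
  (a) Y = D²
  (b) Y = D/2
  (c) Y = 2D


Checking option (a) Y = D²:
  D = 7.575 -> Y = 57.383 ✓
  D = 7.056 -> Y = 49.79 ✓
  D = 8.444 -> Y = 71.299 ✓
All samples match this transformation.

(a) D²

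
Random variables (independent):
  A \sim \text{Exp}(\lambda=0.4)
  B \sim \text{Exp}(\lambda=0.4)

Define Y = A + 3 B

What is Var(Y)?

For independent RVs: Var(aX + bY) = a²Var(X) + b²Var(Y)
Var(A) = 6.25
Var(B) = 6.25
Var(Y) = 1²*6.25 + 3²*6.25
= 1*6.25 + 9*6.25 = 62.5

62.5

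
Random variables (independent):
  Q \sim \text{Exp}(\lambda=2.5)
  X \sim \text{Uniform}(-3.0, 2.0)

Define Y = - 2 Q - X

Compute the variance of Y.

For independent RVs: Var(aX + bY) = a²Var(X) + b²Var(Y)
Var(Q) = 0.16
Var(X) = 2.0833333
Var(Y) = (-2)²*0.16 + (-1)²*2.0833333
= 4*0.16 + 1*2.0833333 = 2.7233333

2.7233333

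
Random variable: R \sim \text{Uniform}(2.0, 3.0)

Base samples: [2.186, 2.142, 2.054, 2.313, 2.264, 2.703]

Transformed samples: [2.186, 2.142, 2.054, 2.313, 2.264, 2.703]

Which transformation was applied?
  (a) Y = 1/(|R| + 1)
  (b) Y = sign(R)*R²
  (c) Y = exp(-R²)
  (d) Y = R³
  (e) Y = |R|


Checking option (e) Y = |R|:
  R = 2.186 -> Y = 2.186 ✓
  R = 2.142 -> Y = 2.142 ✓
  R = 2.054 -> Y = 2.054 ✓
All samples match this transformation.

(e) |R|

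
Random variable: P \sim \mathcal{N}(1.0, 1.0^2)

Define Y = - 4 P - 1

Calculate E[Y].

For Y = -4P - 1:
E[Y] = -4 * E[P] - 1
E[P] = 1.0 = 1
E[Y] = -4 * 1 - 1 = -5

-5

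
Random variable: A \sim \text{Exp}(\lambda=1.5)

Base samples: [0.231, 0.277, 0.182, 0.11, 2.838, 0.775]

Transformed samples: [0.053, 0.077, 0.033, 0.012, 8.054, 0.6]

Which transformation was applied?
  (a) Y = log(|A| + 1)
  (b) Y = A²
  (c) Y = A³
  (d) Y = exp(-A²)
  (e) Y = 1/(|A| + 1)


Checking option (b) Y = A²:
  A = 0.231 -> Y = 0.053 ✓
  A = 0.277 -> Y = 0.077 ✓
  A = 0.182 -> Y = 0.033 ✓
All samples match this transformation.

(b) A²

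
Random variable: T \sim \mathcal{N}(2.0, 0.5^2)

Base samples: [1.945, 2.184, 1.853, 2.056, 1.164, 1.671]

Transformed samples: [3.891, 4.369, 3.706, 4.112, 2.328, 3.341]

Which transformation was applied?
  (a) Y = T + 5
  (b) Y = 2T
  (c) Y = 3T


Checking option (b) Y = 2T:
  T = 1.945 -> Y = 3.891 ✓
  T = 2.184 -> Y = 4.369 ✓
  T = 1.853 -> Y = 3.706 ✓
All samples match this transformation.

(b) 2T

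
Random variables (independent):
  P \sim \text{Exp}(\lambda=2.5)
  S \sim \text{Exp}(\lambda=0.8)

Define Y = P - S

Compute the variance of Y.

For independent RVs: Var(aX + bY) = a²Var(X) + b²Var(Y)
Var(P) = 0.16
Var(S) = 1.5625
Var(Y) = 1²*0.16 + (-1)²*1.5625
= 1*0.16 + 1*1.5625 = 1.7225

1.7225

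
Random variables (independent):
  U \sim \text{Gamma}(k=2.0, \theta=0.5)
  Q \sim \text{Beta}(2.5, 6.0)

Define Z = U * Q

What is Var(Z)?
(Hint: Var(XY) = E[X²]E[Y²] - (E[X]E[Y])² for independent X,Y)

Var(XY) = E[X²]E[Y²] - (E[X]E[Y])²
E[U] = 1, Var(U) = 0.5
E[Q] = 0.29411765, Var(Q) = 0.021853943
E[U²] = 0.5 + 1² = 1.5
E[Q²] = 0.021853943 + 0.29411765² = 0.10835913
Var(Z) = 1.5*0.10835913 - (1*0.29411765)²
= 0.1625387 - 0.08650519 = 0.076033509

0.076033509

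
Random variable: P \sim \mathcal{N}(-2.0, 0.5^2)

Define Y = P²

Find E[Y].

Using E[X²] = Var(X) + (E[X])²:
E[P] = -2
Var(P) = 0.5^2 = 0.25
E[P²] = 0.25 + (-2)² = 0.25 + 4 = 4.25

4.25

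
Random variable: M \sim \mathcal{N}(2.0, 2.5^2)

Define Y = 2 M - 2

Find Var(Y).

For Y = aM + b: Var(Y) = a² * Var(M)
Var(M) = 2.5^2 = 6.25
Var(Y) = 2² * 6.25 = 4 * 6.25 = 25

25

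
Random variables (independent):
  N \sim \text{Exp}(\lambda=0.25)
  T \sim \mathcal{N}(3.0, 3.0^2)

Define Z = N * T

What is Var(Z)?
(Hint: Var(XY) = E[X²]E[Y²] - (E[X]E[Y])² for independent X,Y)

Var(XY) = E[X²]E[Y²] - (E[X]E[Y])²
E[N] = 4, Var(N) = 16
E[T] = 3, Var(T) = 9
E[N²] = 16 + 4² = 32
E[T²] = 9 + 3² = 18
Var(Z) = 32*18 - (4*3)²
= 576 - 144 = 432

432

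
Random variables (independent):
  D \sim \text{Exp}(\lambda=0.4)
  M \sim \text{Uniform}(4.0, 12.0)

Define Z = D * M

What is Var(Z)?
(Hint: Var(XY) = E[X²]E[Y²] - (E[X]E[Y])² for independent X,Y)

Var(XY) = E[X²]E[Y²] - (E[X]E[Y])²
E[D] = 2.5, Var(D) = 6.25
E[M] = 8, Var(M) = 5.3333333
E[D²] = 6.25 + 2.5² = 12.5
E[M²] = 5.3333333 + 8² = 69.333333
Var(Z) = 12.5*69.333333 - (2.5*8)²
= 866.66667 - 400 = 466.66667

466.66667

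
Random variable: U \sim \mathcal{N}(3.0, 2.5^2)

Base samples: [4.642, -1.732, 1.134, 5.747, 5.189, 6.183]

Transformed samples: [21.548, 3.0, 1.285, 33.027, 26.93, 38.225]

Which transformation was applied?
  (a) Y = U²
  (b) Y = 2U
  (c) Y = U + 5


Checking option (a) Y = U²:
  U = 4.642 -> Y = 21.548 ✓
  U = -1.732 -> Y = 3.0 ✓
  U = 1.134 -> Y = 1.285 ✓
All samples match this transformation.

(a) U²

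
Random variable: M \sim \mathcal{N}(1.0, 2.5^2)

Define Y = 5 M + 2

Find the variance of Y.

For Y = aM + b: Var(Y) = a² * Var(M)
Var(M) = 2.5^2 = 6.25
Var(Y) = 5² * 6.25 = 25 * 6.25 = 156.25

156.25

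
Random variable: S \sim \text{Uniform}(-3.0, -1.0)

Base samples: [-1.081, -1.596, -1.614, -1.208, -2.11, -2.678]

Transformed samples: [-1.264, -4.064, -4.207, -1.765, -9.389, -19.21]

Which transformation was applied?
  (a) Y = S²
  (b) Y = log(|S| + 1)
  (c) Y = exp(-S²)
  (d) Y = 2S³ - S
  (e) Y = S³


Checking option (e) Y = S³:
  S = -1.081 -> Y = -1.264 ✓
  S = -1.596 -> Y = -4.064 ✓
  S = -1.614 -> Y = -4.207 ✓
All samples match this transformation.

(e) S³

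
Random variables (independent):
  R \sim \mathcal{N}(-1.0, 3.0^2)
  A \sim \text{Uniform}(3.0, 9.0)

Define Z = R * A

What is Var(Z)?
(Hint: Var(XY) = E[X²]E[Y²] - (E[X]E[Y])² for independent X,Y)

Var(XY) = E[X²]E[Y²] - (E[X]E[Y])²
E[R] = -1, Var(R) = 9
E[A] = 6, Var(A) = 3
E[R²] = 9 + (-1)² = 10
E[A²] = 3 + 6² = 39
Var(Z) = 10*39 - (-1*6)²
= 390 - 36 = 354

354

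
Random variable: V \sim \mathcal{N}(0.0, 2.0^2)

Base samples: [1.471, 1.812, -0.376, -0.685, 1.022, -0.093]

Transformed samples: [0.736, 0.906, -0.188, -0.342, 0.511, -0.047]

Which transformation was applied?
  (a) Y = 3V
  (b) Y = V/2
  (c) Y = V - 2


Checking option (b) Y = V/2:
  V = 1.471 -> Y = 0.736 ✓
  V = 1.812 -> Y = 0.906 ✓
  V = -0.376 -> Y = -0.188 ✓
All samples match this transformation.

(b) V/2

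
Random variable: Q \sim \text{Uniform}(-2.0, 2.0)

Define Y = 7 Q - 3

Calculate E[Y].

For Y = 7Q - 3:
E[Y] = 7 * E[Q] - 3
E[Q] = (-2 + 2)/2 = 0
E[Y] = 7 * 0 - 3 = -3

-3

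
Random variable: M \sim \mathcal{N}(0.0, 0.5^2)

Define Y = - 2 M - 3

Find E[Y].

For Y = -2M - 3:
E[Y] = -2 * E[M] - 3
E[M] = 0.0 = 0
E[Y] = -2 * 0 - 3 = -3

-3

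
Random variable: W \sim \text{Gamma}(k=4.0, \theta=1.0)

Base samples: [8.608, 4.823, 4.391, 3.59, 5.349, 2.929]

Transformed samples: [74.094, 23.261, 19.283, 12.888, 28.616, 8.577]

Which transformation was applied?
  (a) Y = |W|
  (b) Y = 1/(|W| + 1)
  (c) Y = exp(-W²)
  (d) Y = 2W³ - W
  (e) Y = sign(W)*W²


Checking option (e) Y = sign(W)*W²:
  W = 8.608 -> Y = 74.094 ✓
  W = 4.823 -> Y = 23.261 ✓
  W = 4.391 -> Y = 19.283 ✓
All samples match this transformation.

(e) sign(W)*W²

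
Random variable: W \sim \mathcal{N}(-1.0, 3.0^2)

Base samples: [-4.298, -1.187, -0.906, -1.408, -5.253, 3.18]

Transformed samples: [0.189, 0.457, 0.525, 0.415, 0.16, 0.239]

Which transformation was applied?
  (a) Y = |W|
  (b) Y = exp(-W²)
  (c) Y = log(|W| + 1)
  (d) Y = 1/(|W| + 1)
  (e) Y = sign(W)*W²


Checking option (d) Y = 1/(|W| + 1):
  W = -4.298 -> Y = 0.189 ✓
  W = -1.187 -> Y = 0.457 ✓
  W = -0.906 -> Y = 0.525 ✓
All samples match this transformation.

(d) 1/(|W| + 1)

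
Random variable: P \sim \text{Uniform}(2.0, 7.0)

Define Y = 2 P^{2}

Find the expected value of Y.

E[Y] = 2*E[P²]
E[P] = 4.5
E[P²] = Var(P) + (E[P])² = 2.0833333 + 20.25 = 22.333333
E[Y] = 2*22.333333 = 44.666667

44.666667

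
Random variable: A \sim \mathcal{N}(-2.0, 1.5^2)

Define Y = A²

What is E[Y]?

Using E[X²] = Var(X) + (E[X])²:
E[A] = -2
Var(A) = 1.5^2 = 2.25
E[A²] = 2.25 + (-2)² = 2.25 + 4 = 6.25

6.25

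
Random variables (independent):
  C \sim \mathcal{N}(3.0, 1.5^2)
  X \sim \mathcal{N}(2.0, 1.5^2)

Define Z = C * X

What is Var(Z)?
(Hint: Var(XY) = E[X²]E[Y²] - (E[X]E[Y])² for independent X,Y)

Var(XY) = E[X²]E[Y²] - (E[X]E[Y])²
E[C] = 3, Var(C) = 2.25
E[X] = 2, Var(X) = 2.25
E[C²] = 2.25 + 3² = 11.25
E[X²] = 2.25 + 2² = 6.25
Var(Z) = 11.25*6.25 - (3*2)²
= 70.3125 - 36 = 34.3125

34.3125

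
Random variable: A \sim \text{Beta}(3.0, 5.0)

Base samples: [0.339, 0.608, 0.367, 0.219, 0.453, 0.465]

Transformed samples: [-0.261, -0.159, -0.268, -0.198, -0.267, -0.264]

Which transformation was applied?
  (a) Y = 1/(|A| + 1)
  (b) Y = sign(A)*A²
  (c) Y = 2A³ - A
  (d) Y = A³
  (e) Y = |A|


Checking option (c) Y = 2A³ - A:
  A = 0.339 -> Y = -0.261 ✓
  A = 0.608 -> Y = -0.159 ✓
  A = 0.367 -> Y = -0.268 ✓
All samples match this transformation.

(c) 2A³ - A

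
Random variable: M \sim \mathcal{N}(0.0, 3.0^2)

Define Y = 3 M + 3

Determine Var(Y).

For Y = aM + b: Var(Y) = a² * Var(M)
Var(M) = 3.0^2 = 9
Var(Y) = 3² * 9 = 9 * 9 = 81

81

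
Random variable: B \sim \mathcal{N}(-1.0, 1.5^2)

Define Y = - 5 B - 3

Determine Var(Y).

For Y = aB + b: Var(Y) = a² * Var(B)
Var(B) = 1.5^2 = 2.25
Var(Y) = (-5)² * 2.25 = 25 * 2.25 = 56.25

56.25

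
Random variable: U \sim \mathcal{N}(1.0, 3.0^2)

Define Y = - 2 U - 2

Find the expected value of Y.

For Y = -2U - 2:
E[Y] = -2 * E[U] - 2
E[U] = 1.0 = 1
E[Y] = -2 * 1 - 2 = -4

-4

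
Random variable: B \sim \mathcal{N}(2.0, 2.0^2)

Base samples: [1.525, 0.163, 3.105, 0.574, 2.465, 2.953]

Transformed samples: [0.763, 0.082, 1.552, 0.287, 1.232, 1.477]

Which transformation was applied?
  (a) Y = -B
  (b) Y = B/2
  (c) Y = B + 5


Checking option (b) Y = B/2:
  B = 1.525 -> Y = 0.763 ✓
  B = 0.163 -> Y = 0.082 ✓
  B = 3.105 -> Y = 1.552 ✓
All samples match this transformation.

(b) B/2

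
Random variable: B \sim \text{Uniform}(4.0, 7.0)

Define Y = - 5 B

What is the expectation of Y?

For Y = -5B:
E[Y] = -5 * E[B]
E[B] = (4 + 7)/2 = 5.5
E[Y] = -5 * 5.5 = -27.5

-27.5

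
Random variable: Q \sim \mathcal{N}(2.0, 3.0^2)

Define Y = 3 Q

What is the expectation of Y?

For Y = 3Q:
E[Y] = 3 * E[Q]
E[Q] = 2.0 = 2
E[Y] = 3 * 2 = 6

6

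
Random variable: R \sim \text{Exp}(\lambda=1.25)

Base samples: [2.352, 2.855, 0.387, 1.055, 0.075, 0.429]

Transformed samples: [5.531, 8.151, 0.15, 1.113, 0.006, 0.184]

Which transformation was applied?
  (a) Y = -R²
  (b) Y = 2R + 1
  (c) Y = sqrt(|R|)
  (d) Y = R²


Checking option (d) Y = R²:
  R = 2.352 -> Y = 5.531 ✓
  R = 2.855 -> Y = 8.151 ✓
  R = 0.387 -> Y = 0.15 ✓
All samples match this transformation.

(d) R²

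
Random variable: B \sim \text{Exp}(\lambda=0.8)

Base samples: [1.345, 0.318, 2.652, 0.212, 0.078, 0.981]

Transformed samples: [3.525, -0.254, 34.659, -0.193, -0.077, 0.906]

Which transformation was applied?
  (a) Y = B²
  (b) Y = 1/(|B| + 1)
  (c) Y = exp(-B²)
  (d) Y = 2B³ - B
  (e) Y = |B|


Checking option (d) Y = 2B³ - B:
  B = 1.345 -> Y = 3.525 ✓
  B = 0.318 -> Y = -0.254 ✓
  B = 2.652 -> Y = 34.659 ✓
All samples match this transformation.

(d) 2B³ - B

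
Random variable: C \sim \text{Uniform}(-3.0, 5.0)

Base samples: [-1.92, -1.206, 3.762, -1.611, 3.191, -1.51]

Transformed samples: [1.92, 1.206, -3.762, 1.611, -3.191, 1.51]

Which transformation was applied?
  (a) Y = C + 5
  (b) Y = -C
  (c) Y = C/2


Checking option (b) Y = -C:
  C = -1.92 -> Y = 1.92 ✓
  C = -1.206 -> Y = 1.206 ✓
  C = 3.762 -> Y = -3.762 ✓
All samples match this transformation.

(b) -C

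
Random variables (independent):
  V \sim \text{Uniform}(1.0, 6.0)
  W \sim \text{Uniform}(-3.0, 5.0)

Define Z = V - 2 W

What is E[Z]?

E[Z] = 1*E[V] - 2*E[W]
E[V] = 3.5
E[W] = 1
E[Z] = 1*3.5 - 2*1 = 1.5

1.5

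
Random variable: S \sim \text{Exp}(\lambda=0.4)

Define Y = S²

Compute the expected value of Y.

E[S²] = Var(S) + (E[S])² = 6.25 + 6.25 = 12.5

12.5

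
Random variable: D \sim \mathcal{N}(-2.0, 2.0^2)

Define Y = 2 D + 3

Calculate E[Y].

For Y = 2D + 3:
E[Y] = 2 * E[D] + 3
E[D] = -2.0 = -2
E[Y] = 2 * (-2) + 3 = -1

-1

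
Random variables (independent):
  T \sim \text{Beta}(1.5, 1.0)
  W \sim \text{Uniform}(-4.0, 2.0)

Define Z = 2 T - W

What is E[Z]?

E[Z] = 2*E[T] - 1*E[W]
E[T] = 0.6
E[W] = -1
E[Z] = 2*0.6 - 1*(-1) = 2.2

2.2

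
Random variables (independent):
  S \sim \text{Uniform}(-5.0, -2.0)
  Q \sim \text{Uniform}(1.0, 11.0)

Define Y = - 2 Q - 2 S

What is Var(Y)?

For independent RVs: Var(aX + bY) = a²Var(X) + b²Var(Y)
Var(S) = 0.75
Var(Q) = 8.3333333
Var(Y) = (-2)²*0.75 + (-2)²*8.3333333
= 4*0.75 + 4*8.3333333 = 36.333333

36.333333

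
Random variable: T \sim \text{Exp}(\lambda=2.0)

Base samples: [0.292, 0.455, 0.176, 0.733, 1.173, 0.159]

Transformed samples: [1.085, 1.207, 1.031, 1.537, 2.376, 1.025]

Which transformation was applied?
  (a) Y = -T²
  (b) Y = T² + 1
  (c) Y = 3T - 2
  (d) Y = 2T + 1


Checking option (b) Y = T² + 1:
  T = 0.292 -> Y = 1.085 ✓
  T = 0.455 -> Y = 1.207 ✓
  T = 0.176 -> Y = 1.031 ✓
All samples match this transformation.

(b) T² + 1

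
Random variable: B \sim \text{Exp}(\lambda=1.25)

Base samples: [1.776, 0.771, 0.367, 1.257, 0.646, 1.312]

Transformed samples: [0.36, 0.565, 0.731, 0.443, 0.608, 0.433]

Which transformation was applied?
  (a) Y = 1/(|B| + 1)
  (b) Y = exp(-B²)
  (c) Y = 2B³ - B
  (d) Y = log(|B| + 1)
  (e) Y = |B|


Checking option (a) Y = 1/(|B| + 1):
  B = 1.776 -> Y = 0.36 ✓
  B = 0.771 -> Y = 0.565 ✓
  B = 0.367 -> Y = 0.731 ✓
All samples match this transformation.

(a) 1/(|B| + 1)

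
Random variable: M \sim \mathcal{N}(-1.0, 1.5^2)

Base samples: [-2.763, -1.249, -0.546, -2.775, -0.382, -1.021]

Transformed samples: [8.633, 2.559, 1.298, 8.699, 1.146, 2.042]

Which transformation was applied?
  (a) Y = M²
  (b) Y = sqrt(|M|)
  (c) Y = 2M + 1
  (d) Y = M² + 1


Checking option (d) Y = M² + 1:
  M = -2.763 -> Y = 8.633 ✓
  M = -1.249 -> Y = 2.559 ✓
  M = -0.546 -> Y = 1.298 ✓
All samples match this transformation.

(d) M² + 1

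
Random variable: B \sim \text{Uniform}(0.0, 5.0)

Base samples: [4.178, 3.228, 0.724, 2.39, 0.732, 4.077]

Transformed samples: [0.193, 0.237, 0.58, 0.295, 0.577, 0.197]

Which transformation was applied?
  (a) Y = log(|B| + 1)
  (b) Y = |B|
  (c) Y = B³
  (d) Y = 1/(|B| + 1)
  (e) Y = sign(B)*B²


Checking option (d) Y = 1/(|B| + 1):
  B = 4.178 -> Y = 0.193 ✓
  B = 3.228 -> Y = 0.237 ✓
  B = 0.724 -> Y = 0.58 ✓
All samples match this transformation.

(d) 1/(|B| + 1)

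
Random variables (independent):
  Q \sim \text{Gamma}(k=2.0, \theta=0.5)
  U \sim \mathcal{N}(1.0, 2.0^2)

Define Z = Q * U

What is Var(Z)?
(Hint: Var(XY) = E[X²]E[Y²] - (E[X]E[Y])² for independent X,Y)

Var(XY) = E[X²]E[Y²] - (E[X]E[Y])²
E[Q] = 1, Var(Q) = 0.5
E[U] = 1, Var(U) = 4
E[Q²] = 0.5 + 1² = 1.5
E[U²] = 4 + 1² = 5
Var(Z) = 1.5*5 - (1*1)²
= 7.5 - 1 = 6.5

6.5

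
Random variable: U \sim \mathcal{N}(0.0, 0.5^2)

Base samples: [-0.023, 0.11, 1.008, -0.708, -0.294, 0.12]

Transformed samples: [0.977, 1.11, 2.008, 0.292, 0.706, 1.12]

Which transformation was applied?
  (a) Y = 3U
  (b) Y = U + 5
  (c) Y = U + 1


Checking option (c) Y = U + 1:
  U = -0.023 -> Y = 0.977 ✓
  U = 0.11 -> Y = 1.11 ✓
  U = 1.008 -> Y = 2.008 ✓
All samples match this transformation.

(c) U + 1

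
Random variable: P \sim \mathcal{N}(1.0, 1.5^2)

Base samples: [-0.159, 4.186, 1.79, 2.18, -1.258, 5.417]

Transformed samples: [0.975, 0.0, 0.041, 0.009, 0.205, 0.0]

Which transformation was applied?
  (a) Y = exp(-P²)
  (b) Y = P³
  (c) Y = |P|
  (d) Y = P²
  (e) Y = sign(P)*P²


Checking option (a) Y = exp(-P²):
  P = -0.159 -> Y = 0.975 ✓
  P = 4.186 -> Y = 0.0 ✓
  P = 1.79 -> Y = 0.041 ✓
All samples match this transformation.

(a) exp(-P²)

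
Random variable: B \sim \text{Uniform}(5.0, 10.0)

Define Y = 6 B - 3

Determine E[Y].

For Y = 6B - 3:
E[Y] = 6 * E[B] - 3
E[B] = (5 + 10)/2 = 7.5
E[Y] = 6 * 7.5 - 3 = 42

42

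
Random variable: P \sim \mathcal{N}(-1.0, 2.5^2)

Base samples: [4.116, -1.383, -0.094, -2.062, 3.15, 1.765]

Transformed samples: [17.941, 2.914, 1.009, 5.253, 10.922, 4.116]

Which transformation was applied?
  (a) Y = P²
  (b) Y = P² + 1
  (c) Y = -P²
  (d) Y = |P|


Checking option (b) Y = P² + 1:
  P = 4.116 -> Y = 17.941 ✓
  P = -1.383 -> Y = 2.914 ✓
  P = -0.094 -> Y = 1.009 ✓
All samples match this transformation.

(b) P² + 1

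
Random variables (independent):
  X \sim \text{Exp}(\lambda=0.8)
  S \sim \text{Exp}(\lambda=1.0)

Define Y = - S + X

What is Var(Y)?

For independent RVs: Var(aX + bY) = a²Var(X) + b²Var(Y)
Var(X) = 1.5625
Var(S) = 1
Var(Y) = 1²*1.5625 + (-1)²*1
= 1*1.5625 + 1*1 = 2.5625

2.5625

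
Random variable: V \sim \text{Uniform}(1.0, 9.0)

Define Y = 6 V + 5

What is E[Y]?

For Y = 6V + 5:
E[Y] = 6 * E[V] + 5
E[V] = (1 + 9)/2 = 5
E[Y] = 6 * 5 + 5 = 35

35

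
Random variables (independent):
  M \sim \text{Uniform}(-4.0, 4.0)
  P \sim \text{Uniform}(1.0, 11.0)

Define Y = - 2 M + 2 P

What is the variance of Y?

For independent RVs: Var(aX + bY) = a²Var(X) + b²Var(Y)
Var(M) = 5.3333333
Var(P) = 8.3333333
Var(Y) = (-2)²*5.3333333 + 2²*8.3333333
= 4*5.3333333 + 4*8.3333333 = 54.666667

54.666667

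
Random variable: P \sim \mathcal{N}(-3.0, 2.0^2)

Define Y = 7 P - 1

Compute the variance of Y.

For Y = aP + b: Var(Y) = a² * Var(P)
Var(P) = 2.0^2 = 4
Var(Y) = 7² * 4 = 49 * 4 = 196

196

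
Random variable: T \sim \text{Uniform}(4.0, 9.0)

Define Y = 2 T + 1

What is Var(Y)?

For Y = aT + b: Var(Y) = a² * Var(T)
Var(T) = (9 - 4)^2/12 = 2.0833333
Var(Y) = 2² * 2.0833333 = 4 * 2.0833333 = 8.3333333

8.3333333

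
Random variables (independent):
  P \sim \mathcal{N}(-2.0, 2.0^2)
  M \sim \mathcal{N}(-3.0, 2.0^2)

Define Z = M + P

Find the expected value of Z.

E[Z] = 1*E[P] + 1*E[M]
E[P] = -2
E[M] = -3
E[Z] = 1*(-2) + 1*(-3) = -5

-5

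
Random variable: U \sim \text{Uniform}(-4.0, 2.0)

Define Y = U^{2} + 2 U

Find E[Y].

E[Y] = 1*E[U²] + 2*E[U]
E[U] = -1
E[U²] = Var(U) + (E[U])² = 3 + 1 = 4
E[Y] = 1*4 + 2*(-1) = 2

2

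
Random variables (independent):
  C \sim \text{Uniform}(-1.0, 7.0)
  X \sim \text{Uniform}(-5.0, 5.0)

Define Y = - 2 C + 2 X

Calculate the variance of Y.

For independent RVs: Var(aX + bY) = a²Var(X) + b²Var(Y)
Var(C) = 5.3333333
Var(X) = 8.3333333
Var(Y) = (-2)²*5.3333333 + 2²*8.3333333
= 4*5.3333333 + 4*8.3333333 = 54.666667

54.666667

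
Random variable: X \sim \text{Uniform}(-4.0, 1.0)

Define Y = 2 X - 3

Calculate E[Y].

For Y = 2X - 3:
E[Y] = 2 * E[X] - 3
E[X] = (-4 + 1)/2 = -1.5
E[Y] = 2 * (-1.5) - 3 = -6

-6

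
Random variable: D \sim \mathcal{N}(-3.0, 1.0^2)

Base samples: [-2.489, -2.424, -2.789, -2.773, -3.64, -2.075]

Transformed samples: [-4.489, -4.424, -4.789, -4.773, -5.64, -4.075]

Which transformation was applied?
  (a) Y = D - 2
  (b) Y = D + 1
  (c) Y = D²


Checking option (a) Y = D - 2:
  D = -2.489 -> Y = -4.489 ✓
  D = -2.424 -> Y = -4.424 ✓
  D = -2.789 -> Y = -4.789 ✓
All samples match this transformation.

(a) D - 2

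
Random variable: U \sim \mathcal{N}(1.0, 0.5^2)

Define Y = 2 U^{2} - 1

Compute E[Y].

E[Y] = 2*E[U²] - 1
E[U] = 1
E[U²] = Var(U) + (E[U])² = 0.25 + 1 = 1.25
E[Y] = 2*1.25 - 1 = 1.5

1.5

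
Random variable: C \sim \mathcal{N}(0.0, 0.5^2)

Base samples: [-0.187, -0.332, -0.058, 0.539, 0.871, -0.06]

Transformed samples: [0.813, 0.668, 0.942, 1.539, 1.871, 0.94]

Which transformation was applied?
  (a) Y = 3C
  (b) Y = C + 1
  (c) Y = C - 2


Checking option (b) Y = C + 1:
  C = -0.187 -> Y = 0.813 ✓
  C = -0.332 -> Y = 0.668 ✓
  C = -0.058 -> Y = 0.942 ✓
All samples match this transformation.

(b) C + 1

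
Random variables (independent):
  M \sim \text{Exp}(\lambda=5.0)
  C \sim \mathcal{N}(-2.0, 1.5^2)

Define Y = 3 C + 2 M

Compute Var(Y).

For independent RVs: Var(aX + bY) = a²Var(X) + b²Var(Y)
Var(M) = 0.04
Var(C) = 2.25
Var(Y) = 2²*0.04 + 3²*2.25
= 4*0.04 + 9*2.25 = 20.41

20.41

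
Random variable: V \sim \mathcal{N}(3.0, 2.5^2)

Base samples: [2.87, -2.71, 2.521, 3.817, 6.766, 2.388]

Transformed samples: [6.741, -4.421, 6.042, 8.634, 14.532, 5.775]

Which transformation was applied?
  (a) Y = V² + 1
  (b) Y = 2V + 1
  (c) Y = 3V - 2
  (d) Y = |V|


Checking option (b) Y = 2V + 1:
  V = 2.87 -> Y = 6.741 ✓
  V = -2.71 -> Y = -4.421 ✓
  V = 2.521 -> Y = 6.042 ✓
All samples match this transformation.

(b) 2V + 1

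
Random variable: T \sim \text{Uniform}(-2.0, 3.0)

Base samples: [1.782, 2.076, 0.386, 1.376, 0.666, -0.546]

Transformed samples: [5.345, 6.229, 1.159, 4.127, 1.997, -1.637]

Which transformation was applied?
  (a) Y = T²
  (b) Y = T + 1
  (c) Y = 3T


Checking option (c) Y = 3T:
  T = 1.782 -> Y = 5.345 ✓
  T = 2.076 -> Y = 6.229 ✓
  T = 0.386 -> Y = 1.159 ✓
All samples match this transformation.

(c) 3T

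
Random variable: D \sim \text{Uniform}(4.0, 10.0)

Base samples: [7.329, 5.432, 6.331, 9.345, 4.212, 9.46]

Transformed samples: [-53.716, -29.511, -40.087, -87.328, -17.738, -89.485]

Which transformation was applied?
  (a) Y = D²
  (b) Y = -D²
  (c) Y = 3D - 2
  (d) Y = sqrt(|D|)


Checking option (b) Y = -D²:
  D = 7.329 -> Y = -53.716 ✓
  D = 5.432 -> Y = -29.511 ✓
  D = 6.331 -> Y = -40.087 ✓
All samples match this transformation.

(b) -D²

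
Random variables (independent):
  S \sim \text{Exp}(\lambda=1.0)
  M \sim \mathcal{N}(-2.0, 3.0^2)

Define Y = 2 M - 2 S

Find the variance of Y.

For independent RVs: Var(aX + bY) = a²Var(X) + b²Var(Y)
Var(S) = 1
Var(M) = 9
Var(Y) = (-2)²*1 + 2²*9
= 4*1 + 4*9 = 40

40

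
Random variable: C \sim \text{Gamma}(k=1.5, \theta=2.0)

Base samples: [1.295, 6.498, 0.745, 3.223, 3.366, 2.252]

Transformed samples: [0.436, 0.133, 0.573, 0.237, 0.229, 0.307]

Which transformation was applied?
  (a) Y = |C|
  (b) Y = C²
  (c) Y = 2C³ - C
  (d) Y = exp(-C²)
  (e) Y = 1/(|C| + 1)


Checking option (e) Y = 1/(|C| + 1):
  C = 1.295 -> Y = 0.436 ✓
  C = 6.498 -> Y = 0.133 ✓
  C = 0.745 -> Y = 0.573 ✓
All samples match this transformation.

(e) 1/(|C| + 1)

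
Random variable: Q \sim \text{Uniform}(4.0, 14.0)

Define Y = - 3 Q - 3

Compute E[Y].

For Y = -3Q - 3:
E[Y] = -3 * E[Q] - 3
E[Q] = (4 + 14)/2 = 9
E[Y] = -3 * 9 - 3 = -30

-30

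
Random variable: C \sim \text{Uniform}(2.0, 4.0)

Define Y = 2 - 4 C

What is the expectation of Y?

For Y = -4C + 2:
E[Y] = -4 * E[C] + 2
E[C] = (2 + 4)/2 = 3
E[Y] = -4 * 3 + 2 = -10

-10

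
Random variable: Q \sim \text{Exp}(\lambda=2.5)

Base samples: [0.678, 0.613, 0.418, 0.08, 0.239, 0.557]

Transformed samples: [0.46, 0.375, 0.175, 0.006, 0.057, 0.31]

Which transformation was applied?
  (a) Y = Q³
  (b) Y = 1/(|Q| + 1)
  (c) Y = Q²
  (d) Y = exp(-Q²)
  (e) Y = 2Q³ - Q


Checking option (c) Y = Q²:
  Q = 0.678 -> Y = 0.46 ✓
  Q = 0.613 -> Y = 0.375 ✓
  Q = 0.418 -> Y = 0.175 ✓
All samples match this transformation.

(c) Q²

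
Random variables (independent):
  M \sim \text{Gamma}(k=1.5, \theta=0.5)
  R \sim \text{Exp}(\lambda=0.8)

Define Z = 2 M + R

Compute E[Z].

E[Z] = 2*E[M] + 1*E[R]
E[M] = 0.75
E[R] = 1.25
E[Z] = 2*0.75 + 1*1.25 = 2.75

2.75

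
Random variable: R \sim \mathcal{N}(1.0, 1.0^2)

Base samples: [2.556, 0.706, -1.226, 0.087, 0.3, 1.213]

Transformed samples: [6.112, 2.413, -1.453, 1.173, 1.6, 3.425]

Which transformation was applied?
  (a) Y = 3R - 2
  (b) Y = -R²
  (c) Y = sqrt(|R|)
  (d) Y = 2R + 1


Checking option (d) Y = 2R + 1:
  R = 2.556 -> Y = 6.112 ✓
  R = 0.706 -> Y = 2.413 ✓
  R = -1.226 -> Y = -1.453 ✓
All samples match this transformation.

(d) 2R + 1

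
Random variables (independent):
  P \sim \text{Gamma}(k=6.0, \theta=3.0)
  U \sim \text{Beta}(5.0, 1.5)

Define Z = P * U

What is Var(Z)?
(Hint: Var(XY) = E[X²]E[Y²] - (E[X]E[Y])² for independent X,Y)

Var(XY) = E[X²]E[Y²] - (E[X]E[Y])²
E[P] = 18, Var(P) = 54
E[U] = 0.76923077, Var(U) = 0.023668639
E[P²] = 54 + 18² = 378
E[U²] = 0.023668639 + 0.76923077² = 0.61538462
Var(Z) = 378*0.61538462 - (18*0.76923077)²
= 232.61538 - 191.71598 = 40.899408

40.899408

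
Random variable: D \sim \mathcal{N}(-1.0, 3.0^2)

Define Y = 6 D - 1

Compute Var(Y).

For Y = aD + b: Var(Y) = a² * Var(D)
Var(D) = 3.0^2 = 9
Var(Y) = 6² * 9 = 36 * 9 = 324

324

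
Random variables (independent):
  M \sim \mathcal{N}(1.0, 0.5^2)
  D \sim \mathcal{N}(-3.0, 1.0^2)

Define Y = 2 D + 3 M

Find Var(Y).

For independent RVs: Var(aX + bY) = a²Var(X) + b²Var(Y)
Var(M) = 0.25
Var(D) = 1
Var(Y) = 3²*0.25 + 2²*1
= 9*0.25 + 4*1 = 6.25

6.25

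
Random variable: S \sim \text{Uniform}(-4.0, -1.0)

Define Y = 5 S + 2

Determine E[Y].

For Y = 5S + 2:
E[Y] = 5 * E[S] + 2
E[S] = (-4 - 1)/2 = -2.5
E[Y] = 5 * (-2.5) + 2 = -10.5

-10.5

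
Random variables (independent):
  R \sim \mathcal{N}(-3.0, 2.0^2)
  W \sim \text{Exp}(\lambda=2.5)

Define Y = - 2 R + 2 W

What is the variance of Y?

For independent RVs: Var(aX + bY) = a²Var(X) + b²Var(Y)
Var(R) = 4
Var(W) = 0.16
Var(Y) = (-2)²*4 + 2²*0.16
= 4*4 + 4*0.16 = 16.64

16.64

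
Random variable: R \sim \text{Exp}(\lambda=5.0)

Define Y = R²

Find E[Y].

E[R²] = Var(R) + (E[R])² = 0.04 + 0.04 = 0.08

0.08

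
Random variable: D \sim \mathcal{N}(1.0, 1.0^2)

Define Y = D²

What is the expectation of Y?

Using E[X²] = Var(X) + (E[X])²:
E[D] = 1
Var(D) = 1.0^2 = 1
E[D²] = 1 + 1² = 1 + 1 = 2

2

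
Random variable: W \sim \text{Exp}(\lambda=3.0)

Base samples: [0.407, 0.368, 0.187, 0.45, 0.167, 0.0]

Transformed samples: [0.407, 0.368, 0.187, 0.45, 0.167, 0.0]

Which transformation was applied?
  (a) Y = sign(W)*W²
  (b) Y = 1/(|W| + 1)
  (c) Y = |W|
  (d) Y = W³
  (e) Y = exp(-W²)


Checking option (c) Y = |W|:
  W = 0.407 -> Y = 0.407 ✓
  W = 0.368 -> Y = 0.368 ✓
  W = 0.187 -> Y = 0.187 ✓
All samples match this transformation.

(c) |W|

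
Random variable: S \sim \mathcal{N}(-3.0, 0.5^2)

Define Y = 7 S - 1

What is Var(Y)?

For Y = aS + b: Var(Y) = a² * Var(S)
Var(S) = 0.5^2 = 0.25
Var(Y) = 7² * 0.25 = 49 * 0.25 = 12.25

12.25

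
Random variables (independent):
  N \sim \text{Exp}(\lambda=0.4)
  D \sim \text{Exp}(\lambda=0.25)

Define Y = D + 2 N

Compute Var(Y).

For independent RVs: Var(aX + bY) = a²Var(X) + b²Var(Y)
Var(N) = 6.25
Var(D) = 16
Var(Y) = 2²*6.25 + 1²*16
= 4*6.25 + 1*16 = 41

41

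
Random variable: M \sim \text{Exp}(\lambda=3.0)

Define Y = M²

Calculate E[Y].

E[M²] = Var(M) + (E[M])² = 0.11111111 + 0.11111111 = 0.22222222

0.22222222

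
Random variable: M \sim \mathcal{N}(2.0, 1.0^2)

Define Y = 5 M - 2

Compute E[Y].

For Y = 5M - 2:
E[Y] = 5 * E[M] - 2
E[M] = 2.0 = 2
E[Y] = 5 * 2 - 2 = 8

8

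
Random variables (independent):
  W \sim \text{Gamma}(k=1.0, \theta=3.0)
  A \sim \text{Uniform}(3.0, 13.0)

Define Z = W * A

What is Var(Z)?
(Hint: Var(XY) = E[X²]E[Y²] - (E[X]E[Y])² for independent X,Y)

Var(XY) = E[X²]E[Y²] - (E[X]E[Y])²
E[W] = 3, Var(W) = 9
E[A] = 8, Var(A) = 8.3333333
E[W²] = 9 + 3² = 18
E[A²] = 8.3333333 + 8² = 72.333333
Var(Z) = 18*72.333333 - (3*8)²
= 1302 - 576 = 726

726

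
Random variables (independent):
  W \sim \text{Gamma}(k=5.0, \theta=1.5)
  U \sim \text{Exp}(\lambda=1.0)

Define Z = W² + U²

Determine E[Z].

E[Z] = E[W²] + E[U²]
E[W²] = Var(W) + E[W]² = 11.25 + 56.25 = 67.5
E[U²] = Var(U) + E[U]² = 1 + 1 = 2
E[Z] = 67.5 + 2 = 69.5

69.5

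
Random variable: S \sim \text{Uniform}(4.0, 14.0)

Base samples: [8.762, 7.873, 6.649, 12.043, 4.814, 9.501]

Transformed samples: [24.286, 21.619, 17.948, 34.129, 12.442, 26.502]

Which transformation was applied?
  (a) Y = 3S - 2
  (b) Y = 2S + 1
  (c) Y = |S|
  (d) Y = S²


Checking option (a) Y = 3S - 2:
  S = 8.762 -> Y = 24.286 ✓
  S = 7.873 -> Y = 21.619 ✓
  S = 6.649 -> Y = 17.948 ✓
All samples match this transformation.

(a) 3S - 2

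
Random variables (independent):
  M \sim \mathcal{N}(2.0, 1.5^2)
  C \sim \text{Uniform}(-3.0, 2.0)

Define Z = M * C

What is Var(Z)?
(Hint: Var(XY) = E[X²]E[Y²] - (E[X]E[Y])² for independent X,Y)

Var(XY) = E[X²]E[Y²] - (E[X]E[Y])²
E[M] = 2, Var(M) = 2.25
E[C] = -0.5, Var(C) = 2.0833333
E[M²] = 2.25 + 2² = 6.25
E[C²] = 2.0833333 + (-0.5)² = 2.3333333
Var(Z) = 6.25*2.3333333 - (2*(-0.5))²
= 14.583333 - 1 = 13.583333

13.583333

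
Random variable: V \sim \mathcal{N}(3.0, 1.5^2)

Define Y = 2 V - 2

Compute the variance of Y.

For Y = aV + b: Var(Y) = a² * Var(V)
Var(V) = 1.5^2 = 2.25
Var(Y) = 2² * 2.25 = 4 * 2.25 = 9

9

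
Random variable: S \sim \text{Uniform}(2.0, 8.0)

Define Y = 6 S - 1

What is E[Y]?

For Y = 6S - 1:
E[Y] = 6 * E[S] - 1
E[S] = (2 + 8)/2 = 5
E[Y] = 6 * 5 - 1 = 29

29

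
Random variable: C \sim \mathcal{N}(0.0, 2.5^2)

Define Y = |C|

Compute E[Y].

For X ~ N(0, 2.5²), E[|X|] = sigma * sqrt(2/pi)
= 2.5 * sqrt(2/pi) = 1.9947114

1.9947114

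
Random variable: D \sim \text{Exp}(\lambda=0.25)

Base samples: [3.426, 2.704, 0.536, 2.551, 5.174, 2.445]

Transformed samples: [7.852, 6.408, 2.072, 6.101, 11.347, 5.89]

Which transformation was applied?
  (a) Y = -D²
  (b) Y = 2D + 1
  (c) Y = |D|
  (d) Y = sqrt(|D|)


Checking option (b) Y = 2D + 1:
  D = 3.426 -> Y = 7.852 ✓
  D = 2.704 -> Y = 6.408 ✓
  D = 0.536 -> Y = 2.072 ✓
All samples match this transformation.

(b) 2D + 1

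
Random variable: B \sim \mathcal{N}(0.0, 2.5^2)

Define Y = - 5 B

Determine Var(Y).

For Y = aB + b: Var(Y) = a² * Var(B)
Var(B) = 2.5^2 = 6.25
Var(Y) = (-5)² * 6.25 = 25 * 6.25 = 156.25

156.25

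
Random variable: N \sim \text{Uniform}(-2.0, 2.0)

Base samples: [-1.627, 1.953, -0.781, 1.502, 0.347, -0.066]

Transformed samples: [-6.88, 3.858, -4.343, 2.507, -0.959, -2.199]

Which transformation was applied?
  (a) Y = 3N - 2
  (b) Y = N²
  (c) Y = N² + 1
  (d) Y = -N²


Checking option (a) Y = 3N - 2:
  N = -1.627 -> Y = -6.88 ✓
  N = 1.953 -> Y = 3.858 ✓
  N = -0.781 -> Y = -4.343 ✓
All samples match this transformation.

(a) 3N - 2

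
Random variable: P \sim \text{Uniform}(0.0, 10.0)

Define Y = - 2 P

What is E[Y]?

For Y = -2P:
E[Y] = -2 * E[P]
E[P] = (0 + 10)/2 = 5
E[Y] = -2 * 5 = -10

-10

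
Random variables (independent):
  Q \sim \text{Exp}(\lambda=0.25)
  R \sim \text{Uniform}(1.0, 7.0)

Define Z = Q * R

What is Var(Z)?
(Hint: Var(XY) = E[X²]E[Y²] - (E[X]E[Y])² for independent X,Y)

Var(XY) = E[X²]E[Y²] - (E[X]E[Y])²
E[Q] = 4, Var(Q) = 16
E[R] = 4, Var(R) = 3
E[Q²] = 16 + 4² = 32
E[R²] = 3 + 4² = 19
Var(Z) = 32*19 - (4*4)²
= 608 - 256 = 352

352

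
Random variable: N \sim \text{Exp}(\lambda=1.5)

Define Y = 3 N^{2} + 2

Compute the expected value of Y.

E[Y] = 3*E[N²] + 2
E[N] = 0.66666667
E[N²] = Var(N) + (E[N])² = 0.44444444 + 0.44444444 = 0.88888889
E[Y] = 3*0.88888889 + 2 = 4.6666667

4.6666667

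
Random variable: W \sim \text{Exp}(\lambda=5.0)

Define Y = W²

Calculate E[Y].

E[W²] = Var(W) + (E[W])² = 0.04 + 0.04 = 0.08

0.08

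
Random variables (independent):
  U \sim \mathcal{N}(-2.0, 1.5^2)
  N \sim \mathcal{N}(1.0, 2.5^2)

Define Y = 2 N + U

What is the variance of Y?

For independent RVs: Var(aX + bY) = a²Var(X) + b²Var(Y)
Var(U) = 2.25
Var(N) = 6.25
Var(Y) = 1²*2.25 + 2²*6.25
= 1*2.25 + 4*6.25 = 27.25

27.25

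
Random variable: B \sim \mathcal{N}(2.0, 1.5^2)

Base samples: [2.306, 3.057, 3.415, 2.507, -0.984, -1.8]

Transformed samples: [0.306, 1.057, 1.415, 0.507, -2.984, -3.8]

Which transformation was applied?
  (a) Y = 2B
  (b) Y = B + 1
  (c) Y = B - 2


Checking option (c) Y = B - 2:
  B = 2.306 -> Y = 0.306 ✓
  B = 3.057 -> Y = 1.057 ✓
  B = 3.415 -> Y = 1.415 ✓
All samples match this transformation.

(c) B - 2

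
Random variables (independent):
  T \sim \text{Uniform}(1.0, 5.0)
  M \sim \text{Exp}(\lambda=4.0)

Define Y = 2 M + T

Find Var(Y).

For independent RVs: Var(aX + bY) = a²Var(X) + b²Var(Y)
Var(T) = 1.3333333
Var(M) = 0.0625
Var(Y) = 1²*1.3333333 + 2²*0.0625
= 1*1.3333333 + 4*0.0625 = 1.5833333

1.5833333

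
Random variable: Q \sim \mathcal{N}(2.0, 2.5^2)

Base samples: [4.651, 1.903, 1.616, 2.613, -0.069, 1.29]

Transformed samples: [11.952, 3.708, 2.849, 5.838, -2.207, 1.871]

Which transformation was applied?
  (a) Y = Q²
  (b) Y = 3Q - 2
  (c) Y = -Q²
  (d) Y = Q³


Checking option (b) Y = 3Q - 2:
  Q = 4.651 -> Y = 11.952 ✓
  Q = 1.903 -> Y = 3.708 ✓
  Q = 1.616 -> Y = 2.849 ✓
All samples match this transformation.

(b) 3Q - 2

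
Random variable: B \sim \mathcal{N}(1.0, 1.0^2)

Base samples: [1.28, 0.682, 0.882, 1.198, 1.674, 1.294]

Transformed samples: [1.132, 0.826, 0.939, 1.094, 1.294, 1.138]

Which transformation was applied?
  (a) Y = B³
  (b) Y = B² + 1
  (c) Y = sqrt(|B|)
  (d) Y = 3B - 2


Checking option (c) Y = sqrt(|B|):
  B = 1.28 -> Y = 1.132 ✓
  B = 0.682 -> Y = 0.826 ✓
  B = 0.882 -> Y = 0.939 ✓
All samples match this transformation.

(c) sqrt(|B|)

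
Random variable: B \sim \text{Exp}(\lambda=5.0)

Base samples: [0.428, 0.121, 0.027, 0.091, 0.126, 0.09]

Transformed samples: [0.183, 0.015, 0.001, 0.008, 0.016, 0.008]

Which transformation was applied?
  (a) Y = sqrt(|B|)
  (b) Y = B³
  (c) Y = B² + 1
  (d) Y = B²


Checking option (d) Y = B²:
  B = 0.428 -> Y = 0.183 ✓
  B = 0.121 -> Y = 0.015 ✓
  B = 0.027 -> Y = 0.001 ✓
All samples match this transformation.

(d) B²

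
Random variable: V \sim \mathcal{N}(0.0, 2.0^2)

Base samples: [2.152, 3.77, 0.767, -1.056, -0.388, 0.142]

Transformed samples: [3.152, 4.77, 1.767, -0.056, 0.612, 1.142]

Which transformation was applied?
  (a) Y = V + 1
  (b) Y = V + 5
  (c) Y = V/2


Checking option (a) Y = V + 1:
  V = 2.152 -> Y = 3.152 ✓
  V = 3.77 -> Y = 4.77 ✓
  V = 0.767 -> Y = 1.767 ✓
All samples match this transformation.

(a) V + 1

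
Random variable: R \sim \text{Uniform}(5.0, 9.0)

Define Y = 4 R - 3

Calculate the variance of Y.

For Y = aR + b: Var(Y) = a² * Var(R)
Var(R) = (9 - 5)^2/12 = 1.3333333
Var(Y) = 4² * 1.3333333 = 16 * 1.3333333 = 21.333333

21.333333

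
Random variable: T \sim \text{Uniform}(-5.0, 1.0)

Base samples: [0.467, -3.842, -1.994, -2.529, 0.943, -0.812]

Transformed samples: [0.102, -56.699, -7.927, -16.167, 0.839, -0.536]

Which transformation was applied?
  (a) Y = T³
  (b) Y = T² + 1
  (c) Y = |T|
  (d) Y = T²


Checking option (a) Y = T³:
  T = 0.467 -> Y = 0.102 ✓
  T = -3.842 -> Y = -56.699 ✓
  T = -1.994 -> Y = -7.927 ✓
All samples match this transformation.

(a) T³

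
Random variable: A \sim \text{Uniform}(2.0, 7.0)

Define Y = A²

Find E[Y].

E[A²] = Var(A) + (E[A])² = 2.0833333 + 20.25 = 22.333333

22.333333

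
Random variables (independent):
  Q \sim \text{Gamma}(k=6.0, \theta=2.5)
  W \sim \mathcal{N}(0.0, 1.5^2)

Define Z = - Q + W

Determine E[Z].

E[Z] = -1*E[Q] + 1*E[W]
E[Q] = 15
E[W] = 0
E[Z] = -1*15 + 1*0 = -15

-15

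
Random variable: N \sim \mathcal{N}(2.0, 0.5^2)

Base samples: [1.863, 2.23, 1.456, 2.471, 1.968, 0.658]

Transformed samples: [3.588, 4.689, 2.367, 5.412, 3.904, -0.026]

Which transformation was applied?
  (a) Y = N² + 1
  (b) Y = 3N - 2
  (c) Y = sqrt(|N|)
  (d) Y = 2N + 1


Checking option (b) Y = 3N - 2:
  N = 1.863 -> Y = 3.588 ✓
  N = 2.23 -> Y = 4.689 ✓
  N = 1.456 -> Y = 2.367 ✓
All samples match this transformation.

(b) 3N - 2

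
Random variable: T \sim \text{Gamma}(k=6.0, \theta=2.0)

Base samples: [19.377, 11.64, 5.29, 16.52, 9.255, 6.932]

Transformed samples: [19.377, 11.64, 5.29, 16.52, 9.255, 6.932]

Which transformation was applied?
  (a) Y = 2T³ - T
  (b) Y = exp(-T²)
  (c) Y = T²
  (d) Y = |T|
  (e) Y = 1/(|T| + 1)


Checking option (d) Y = |T|:
  T = 19.377 -> Y = 19.377 ✓
  T = 11.64 -> Y = 11.64 ✓
  T = 5.29 -> Y = 5.29 ✓
All samples match this transformation.

(d) |T|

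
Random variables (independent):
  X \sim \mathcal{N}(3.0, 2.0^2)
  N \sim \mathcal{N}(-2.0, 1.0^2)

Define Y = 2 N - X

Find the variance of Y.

For independent RVs: Var(aX + bY) = a²Var(X) + b²Var(Y)
Var(X) = 4
Var(N) = 1
Var(Y) = (-1)²*4 + 2²*1
= 1*4 + 4*1 = 8

8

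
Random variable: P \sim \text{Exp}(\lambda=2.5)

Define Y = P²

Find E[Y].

Using E[X²] = Var(X) + (E[X])²:
E[P] = 0.4
Var(P) = 1/2.5^2 = 0.16
E[P²] = 0.16 + 0.4² = 0.16 + 0.16 = 0.32

0.32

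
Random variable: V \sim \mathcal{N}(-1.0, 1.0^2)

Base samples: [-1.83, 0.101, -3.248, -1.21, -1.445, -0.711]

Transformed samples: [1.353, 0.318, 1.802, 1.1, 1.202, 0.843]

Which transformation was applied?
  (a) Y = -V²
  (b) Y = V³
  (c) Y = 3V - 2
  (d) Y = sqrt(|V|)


Checking option (d) Y = sqrt(|V|):
  V = -1.83 -> Y = 1.353 ✓
  V = 0.101 -> Y = 0.318 ✓
  V = -3.248 -> Y = 1.802 ✓
All samples match this transformation.

(d) sqrt(|V|)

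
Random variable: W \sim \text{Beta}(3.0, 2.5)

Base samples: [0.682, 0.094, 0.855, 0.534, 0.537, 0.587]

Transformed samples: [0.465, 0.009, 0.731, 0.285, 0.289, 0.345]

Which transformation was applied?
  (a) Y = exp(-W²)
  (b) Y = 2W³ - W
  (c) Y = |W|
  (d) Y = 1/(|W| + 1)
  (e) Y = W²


Checking option (e) Y = W²:
  W = 0.682 -> Y = 0.465 ✓
  W = 0.094 -> Y = 0.009 ✓
  W = 0.855 -> Y = 0.731 ✓
All samples match this transformation.

(e) W²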